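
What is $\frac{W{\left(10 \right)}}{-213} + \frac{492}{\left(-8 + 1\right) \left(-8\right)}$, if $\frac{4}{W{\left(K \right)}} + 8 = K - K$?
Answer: $\frac{13103}{1491} \approx 8.7881$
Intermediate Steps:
$W{\left(K \right)} = - \frac{1}{2}$ ($W{\left(K \right)} = \frac{4}{-8 + \left(K - K\right)} = \frac{4}{-8 + 0} = \frac{4}{-8} = 4 \left(- \frac{1}{8}\right) = - \frac{1}{2}$)
$\frac{W{\left(10 \right)}}{-213} + \frac{492}{\left(-8 + 1\right) \left(-8\right)} = - \frac{1}{2 \left(-213\right)} + \frac{492}{\left(-8 + 1\right) \left(-8\right)} = \left(- \frac{1}{2}\right) \left(- \frac{1}{213}\right) + \frac{492}{\left(-7\right) \left(-8\right)} = \frac{1}{426} + \frac{492}{56} = \frac{1}{426} + 492 \cdot \frac{1}{56} = \frac{1}{426} + \frac{123}{14} = \frac{13103}{1491}$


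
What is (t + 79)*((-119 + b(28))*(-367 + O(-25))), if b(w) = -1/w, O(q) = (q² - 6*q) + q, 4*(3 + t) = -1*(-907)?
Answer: -220841247/16 ≈ -1.3803e+7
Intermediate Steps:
t = 895/4 (t = -3 + (-1*(-907))/4 = -3 + (¼)*907 = -3 + 907/4 = 895/4 ≈ 223.75)
O(q) = q² - 5*q
(t + 79)*((-119 + b(28))*(-367 + O(-25))) = (895/4 + 79)*((-119 - 1/28)*(-367 - 25*(-5 - 25))) = 1211*((-119 - 1*1/28)*(-367 - 25*(-30)))/4 = 1211*((-119 - 1/28)*(-367 + 750))/4 = 1211*(-3333/28*383)/4 = (1211/4)*(-1276539/28) = -220841247/16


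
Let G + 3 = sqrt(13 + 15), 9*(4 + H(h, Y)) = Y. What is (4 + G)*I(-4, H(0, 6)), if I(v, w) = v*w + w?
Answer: 10 + 20*sqrt(7) ≈ 62.915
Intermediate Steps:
H(h, Y) = -4 + Y/9
I(v, w) = w + v*w
G = -3 + 2*sqrt(7) (G = -3 + sqrt(13 + 15) = -3 + sqrt(28) = -3 + 2*sqrt(7) ≈ 2.2915)
(4 + G)*I(-4, H(0, 6)) = (4 + (-3 + 2*sqrt(7)))*((-4 + (1/9)*6)*(1 - 4)) = (1 + 2*sqrt(7))*((-4 + 2/3)*(-3)) = (1 + 2*sqrt(7))*(-10/3*(-3)) = (1 + 2*sqrt(7))*10 = 10 + 20*sqrt(7)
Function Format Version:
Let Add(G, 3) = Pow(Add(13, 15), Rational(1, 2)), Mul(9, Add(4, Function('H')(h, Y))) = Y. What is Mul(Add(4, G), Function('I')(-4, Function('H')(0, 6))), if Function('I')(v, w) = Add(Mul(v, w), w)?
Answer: Add(10, Mul(20, Pow(7, Rational(1, 2)))) ≈ 62.915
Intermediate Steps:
Function('H')(h, Y) = Add(-4, Mul(Rational(1, 9), Y))
Function('I')(v, w) = Add(w, Mul(v, w))
G = Add(-3, Mul(2, Pow(7, Rational(1, 2)))) (G = Add(-3, Pow(Add(13, 15), Rational(1, 2))) = Add(-3, Pow(28, Rational(1, 2))) = Add(-3, Mul(2, Pow(7, Rational(1, 2)))) ≈ 2.2915)
Mul(Add(4, G), Function('I')(-4, Function('H')(0, 6))) = Mul(Add(4, Add(-3, Mul(2, Pow(7, Rational(1, 2))))), Mul(Add(-4, Mul(Rational(1, 9), 6)), Add(1, -4))) = Mul(Add(1, Mul(2, Pow(7, Rational(1, 2)))), Mul(Add(-4, Rational(2, 3)), -3)) = Mul(Add(1, Mul(2, Pow(7, Rational(1, 2)))), Mul(Rational(-10, 3), -3)) = Mul(Add(1, Mul(2, Pow(7, Rational(1, 2)))), 10) = Add(10, Mul(20, Pow(7, Rational(1, 2))))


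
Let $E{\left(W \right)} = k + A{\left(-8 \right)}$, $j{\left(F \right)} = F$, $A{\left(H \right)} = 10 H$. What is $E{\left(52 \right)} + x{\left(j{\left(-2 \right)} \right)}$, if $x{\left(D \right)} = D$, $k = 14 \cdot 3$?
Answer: $-40$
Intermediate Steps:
$k = 42$
$E{\left(W \right)} = -38$ ($E{\left(W \right)} = 42 + 10 \left(-8\right) = 42 - 80 = -38$)
$E{\left(52 \right)} + x{\left(j{\left(-2 \right)} \right)} = -38 - 2 = -40$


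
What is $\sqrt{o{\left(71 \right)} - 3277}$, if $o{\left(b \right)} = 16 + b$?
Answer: $i \sqrt{3190} \approx 56.48 i$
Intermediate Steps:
$\sqrt{o{\left(71 \right)} - 3277} = \sqrt{\left(16 + 71\right) - 3277} = \sqrt{87 - 3277} = \sqrt{-3190} = i \sqrt{3190}$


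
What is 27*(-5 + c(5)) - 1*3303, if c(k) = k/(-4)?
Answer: -13887/4 ≈ -3471.8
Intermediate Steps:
c(k) = -k/4 (c(k) = k*(-¼) = -k/4)
27*(-5 + c(5)) - 1*3303 = 27*(-5 - ¼*5) - 1*3303 = 27*(-5 - 5/4) - 3303 = 27*(-25/4) - 3303 = -675/4 - 3303 = -13887/4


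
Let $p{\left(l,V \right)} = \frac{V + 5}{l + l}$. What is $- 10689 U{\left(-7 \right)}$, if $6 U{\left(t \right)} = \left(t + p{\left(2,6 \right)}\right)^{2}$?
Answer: $- \frac{1029707}{32} \approx -32178.0$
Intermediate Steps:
$p{\left(l,V \right)} = \frac{5 + V}{2 l}$
$U{\left(t \right)} = \frac{\left(\frac{11}{4} + t\right)^{2}}{6}$ ($U{\left(t \right)} = \frac{\left(t + \frac{5 + 6}{2 \cdot 2}\right)^{2}}{6} = \frac{\left(t + \frac{1}{2} \cdot \frac{1}{2} \cdot 11\right)^{2}}{6} = \frac{\left(t + \frac{11}{4}\right)^{2}}{6} = \frac{\left(\frac{11}{4} + t\right)^{2}}{6}$)
$- 10689 U{\left(-7 \right)} = - 10689 \frac{\left(11 + 4 \left(-7\right)\right)^{2}}{96} = - 10689 \frac{\left(11 - 28\right)^{2}}{96} = - 10689 \frac{\left(-17\right)^{2}}{96} = - 10689 \cdot \frac{1}{96} \cdot 289 = \left(-10689\right) \frac{289}{96} = - \frac{1029707}{32}$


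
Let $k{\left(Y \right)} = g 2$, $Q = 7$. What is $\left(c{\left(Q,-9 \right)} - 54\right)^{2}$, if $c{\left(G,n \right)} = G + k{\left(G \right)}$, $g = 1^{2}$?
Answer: $2025$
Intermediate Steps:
$g = 1$
$k{\left(Y \right)} = 2$ ($k{\left(Y \right)} = 1 \cdot 2 = 2$)
$c{\left(G,n \right)} = 2 + G$ ($c{\left(G,n \right)} = G + 2 = 2 + G$)
$\left(c{\left(Q,-9 \right)} - 54\right)^{2} = \left(\left(2 + 7\right) - 54\right)^{2} = \left(9 - 54\right)^{2} = \left(-45\right)^{2} = 2025$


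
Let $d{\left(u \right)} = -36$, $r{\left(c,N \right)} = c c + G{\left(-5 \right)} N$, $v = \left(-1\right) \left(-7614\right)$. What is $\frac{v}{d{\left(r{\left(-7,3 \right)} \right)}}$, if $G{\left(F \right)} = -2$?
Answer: $- \frac{423}{2} \approx -211.5$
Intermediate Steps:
$v = 7614$
$r{\left(c,N \right)} = c^{2} - 2 N$ ($r{\left(c,N \right)} = c c - 2 N = c^{2} - 2 N$)
$\frac{v}{d{\left(r{\left(-7,3 \right)} \right)}} = \frac{7614}{-36} = 7614 \left(- \frac{1}{36}\right) = - \frac{423}{2}$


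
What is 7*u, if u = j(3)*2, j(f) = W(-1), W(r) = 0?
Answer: 0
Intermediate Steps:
j(f) = 0
u = 0 (u = 0*2 = 0)
7*u = 7*0 = 0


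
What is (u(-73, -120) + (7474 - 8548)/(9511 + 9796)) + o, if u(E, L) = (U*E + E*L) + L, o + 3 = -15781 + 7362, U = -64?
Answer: 94410156/19307 ≈ 4889.9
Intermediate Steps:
o = -8422 (o = -3 + (-15781 + 7362) = -3 - 8419 = -8422)
u(E, L) = L - 64*E + E*L (u(E, L) = (-64*E + E*L) + L = L - 64*E + E*L)
(u(-73, -120) + (7474 - 8548)/(9511 + 9796)) + o = ((-120 - 64*(-73) - 73*(-120)) + (7474 - 8548)/(9511 + 9796)) - 8422 = ((-120 + 4672 + 8760) - 1074/19307) - 8422 = (13312 - 1074*1/19307) - 8422 = (13312 - 1074/19307) - 8422 = 257013710/19307 - 8422 = 94410156/19307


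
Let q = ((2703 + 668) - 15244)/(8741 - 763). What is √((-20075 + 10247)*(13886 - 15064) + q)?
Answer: 11*√6089940872422/7978 ≈ 3402.6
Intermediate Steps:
q = -11873/7978 (q = (3371 - 15244)/7978 = -11873*1/7978 = -11873/7978 ≈ -1.4882)
√((-20075 + 10247)*(13886 - 15064) + q) = √((-20075 + 10247)*(13886 - 15064) - 11873/7978) = √(-9828*(-1178) - 11873/7978) = √(11577384 - 11873/7978) = √(92364357679/7978) = 11*√6089940872422/7978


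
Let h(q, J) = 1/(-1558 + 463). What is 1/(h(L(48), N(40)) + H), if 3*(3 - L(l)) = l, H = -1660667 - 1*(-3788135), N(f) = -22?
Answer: 1095/2329577459 ≈ 4.7004e-7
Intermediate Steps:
H = 2127468 (H = -1660667 + 3788135 = 2127468)
L(l) = 3 - l/3
h(q, J) = -1/1095 (h(q, J) = 1/(-1095) = -1/1095)
1/(h(L(48), N(40)) + H) = 1/(-1/1095 + 2127468) = 1/(2329577459/1095) = 1095/2329577459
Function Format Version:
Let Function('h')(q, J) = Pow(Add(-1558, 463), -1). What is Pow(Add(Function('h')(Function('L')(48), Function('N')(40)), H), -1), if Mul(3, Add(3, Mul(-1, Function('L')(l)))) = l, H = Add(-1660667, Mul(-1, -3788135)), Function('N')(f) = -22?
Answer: Rational(1095, 2329577459) ≈ 4.7004e-7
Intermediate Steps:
H = 2127468 (H = Add(-1660667, 3788135) = 2127468)
Function('L')(l) = Add(3, Mul(Rational(-1, 3), l))
Function('h')(q, J) = Rational(-1, 1095) (Function('h')(q, J) = Pow(-1095, -1) = Rational(-1, 1095))
Pow(Add(Function('h')(Function('L')(48), Function('N')(40)), H), -1) = Pow(Add(Rational(-1, 1095), 2127468), -1) = Pow(Rational(2329577459, 1095), -1) = Rational(1095, 2329577459)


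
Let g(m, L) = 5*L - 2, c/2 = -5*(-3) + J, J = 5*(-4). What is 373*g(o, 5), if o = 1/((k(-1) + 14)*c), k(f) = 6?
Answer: 8579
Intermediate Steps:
J = -20
c = -10 (c = 2*(-5*(-3) - 20) = 2*(15 - 20) = 2*(-5) = -10)
o = -1/200 (o = 1/((6 + 14)*(-10)) = -1/10/20 = (1/20)*(-1/10) = -1/200 ≈ -0.0050000)
g(m, L) = -2 + 5*L
373*g(o, 5) = 373*(-2 + 5*5) = 373*(-2 + 25) = 373*23 = 8579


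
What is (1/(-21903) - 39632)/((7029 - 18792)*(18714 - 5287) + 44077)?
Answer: 868059697/3458433848772 ≈ 0.00025100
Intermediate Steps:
(1/(-21903) - 39632)/((7029 - 18792)*(18714 - 5287) + 44077) = (-1/21903 - 39632)/(-11763*13427 + 44077) = -868059697/(21903*(-157941801 + 44077)) = -868059697/21903/(-157897724) = -868059697/21903*(-1/157897724) = 868059697/3458433848772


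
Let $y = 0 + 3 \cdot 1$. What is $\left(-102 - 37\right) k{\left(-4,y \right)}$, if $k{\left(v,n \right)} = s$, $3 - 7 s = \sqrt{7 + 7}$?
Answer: $- \frac{417}{7} + \frac{139 \sqrt{14}}{7} \approx 14.727$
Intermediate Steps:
$y = 3$ ($y = 0 + 3 = 3$)
$s = \frac{3}{7} - \frac{\sqrt{14}}{7}$ ($s = \frac{3}{7} - \frac{\sqrt{7 + 7}}{7} = \frac{3}{7} - \frac{\sqrt{14}}{7} \approx -0.10595$)
$k{\left(v,n \right)} = \frac{3}{7} - \frac{\sqrt{14}}{7}$
$\left(-102 - 37\right) k{\left(-4,y \right)} = \left(-102 - 37\right) \left(\frac{3}{7} - \frac{\sqrt{14}}{7}\right) = - 139 \left(\frac{3}{7} - \frac{\sqrt{14}}{7}\right) = - \frac{417}{7} + \frac{139 \sqrt{14}}{7}$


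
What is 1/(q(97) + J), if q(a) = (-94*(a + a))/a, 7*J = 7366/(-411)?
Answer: -2877/548242 ≈ -0.0052477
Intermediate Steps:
J = -7366/2877 (J = (7366/(-411))/7 = (7366*(-1/411))/7 = (⅐)*(-7366/411) = -7366/2877 ≈ -2.5603)
q(a) = -188 (q(a) = (-188*a)/a = -188)
1/(q(97) + J) = 1/(-188 - 7366/2877) = 1/(-548242/2877) = -2877/548242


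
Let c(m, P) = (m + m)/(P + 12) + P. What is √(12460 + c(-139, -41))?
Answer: √10452441/29 ≈ 111.48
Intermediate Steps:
c(m, P) = P + 2*m/(12 + P) (c(m, P) = (2*m)/(12 + P) + P = 2*m/(12 + P) + P = P + 2*m/(12 + P))
√(12460 + c(-139, -41)) = √(12460 + ((-41)² + 2*(-139) + 12*(-41))/(12 - 41)) = √(12460 + (1681 - 278 - 492)/(-29)) = √(12460 - 1/29*911) = √(12460 - 911/29) = √(360429/29) = √10452441/29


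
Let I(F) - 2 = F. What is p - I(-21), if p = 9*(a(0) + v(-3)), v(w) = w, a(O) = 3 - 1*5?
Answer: -26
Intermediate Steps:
a(O) = -2 (a(O) = 3 - 5 = -2)
I(F) = 2 + F
p = -45 (p = 9*(-2 - 3) = 9*(-5) = -45)
p - I(-21) = -45 - (2 - 21) = -45 - 1*(-19) = -45 + 19 = -26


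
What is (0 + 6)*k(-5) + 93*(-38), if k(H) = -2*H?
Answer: -3474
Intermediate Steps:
(0 + 6)*k(-5) + 93*(-38) = (0 + 6)*(-2*(-5)) + 93*(-38) = 6*10 - 3534 = 60 - 3534 = -3474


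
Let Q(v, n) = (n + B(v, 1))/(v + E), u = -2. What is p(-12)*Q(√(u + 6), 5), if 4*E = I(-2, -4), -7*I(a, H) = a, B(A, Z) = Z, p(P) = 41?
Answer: 3444/29 ≈ 118.76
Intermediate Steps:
I(a, H) = -a/7
E = 1/14 (E = (-⅐*(-2))/4 = (¼)*(2/7) = 1/14 ≈ 0.071429)
Q(v, n) = (1 + n)/(1/14 + v) (Q(v, n) = (n + 1)/(v + 1/14) = (1 + n)/(1/14 + v))
p(-12)*Q(√(u + 6), 5) = 41*(14*(1 + 5)/(1 + 14*√(-2 + 6))) = 41*(14*6/(1 + 14*√4)) = 41*(14*6/(1 + 14*2)) = 41*(14*6/(1 + 28)) = 41*(14*6/29) = 41*(14*(1/29)*6) = 41*(84/29) = 3444/29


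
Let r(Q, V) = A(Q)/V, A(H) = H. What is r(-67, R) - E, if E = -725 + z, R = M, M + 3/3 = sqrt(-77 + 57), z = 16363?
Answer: -328331/21 + 134*I*sqrt(5)/21 ≈ -15635.0 + 14.268*I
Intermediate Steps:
M = -1 + 2*I*sqrt(5) (M = -1 + sqrt(-77 + 57) = -1 + sqrt(-20) = -1 + 2*I*sqrt(5) ≈ -1.0 + 4.4721*I)
R = -1 + 2*I*sqrt(5) ≈ -1.0 + 4.4721*I
r(Q, V) = Q/V
E = 15638 (E = -725 + 16363 = 15638)
r(-67, R) - E = -67/(-1 + 2*I*sqrt(5)) - 1*15638 = -67/(-1 + 2*I*sqrt(5)) - 15638 = -15638 - 67/(-1 + 2*I*sqrt(5))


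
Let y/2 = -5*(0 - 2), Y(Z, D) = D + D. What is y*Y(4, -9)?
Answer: -360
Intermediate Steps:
Y(Z, D) = 2*D
y = 20 (y = 2*(-5*(0 - 2)) = 2*(-5*(-2)) = 2*10 = 20)
y*Y(4, -9) = 20*(2*(-9)) = 20*(-18) = -360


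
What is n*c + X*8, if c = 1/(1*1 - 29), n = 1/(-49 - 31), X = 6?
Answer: 107521/2240 ≈ 48.000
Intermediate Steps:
n = -1/80 (n = 1/(-80) = -1/80 ≈ -0.012500)
c = -1/28 (c = 1/(1 - 29) = 1/(-28) = -1/28 ≈ -0.035714)
n*c + X*8 = -1/80*(-1/28) + 6*8 = 1/2240 + 48 = 107521/2240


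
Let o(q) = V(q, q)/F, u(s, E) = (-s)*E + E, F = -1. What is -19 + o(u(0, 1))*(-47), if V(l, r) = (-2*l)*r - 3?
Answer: -254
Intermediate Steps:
V(l, r) = -3 - 2*l*r (V(l, r) = -2*l*r - 3 = -3 - 2*l*r)
u(s, E) = E - E*s (u(s, E) = -E*s + E = E - E*s)
o(q) = 3 + 2*q² (o(q) = (-3 - 2*q*q)/(-1) = (-3 - 2*q²)*(-1) = 3 + 2*q²)
-19 + o(u(0, 1))*(-47) = -19 + (3 + 2*(1*(1 - 1*0))²)*(-47) = -19 + (3 + 2*(1*(1 + 0))²)*(-47) = -19 + (3 + 2*(1*1)²)*(-47) = -19 + (3 + 2*1²)*(-47) = -19 + (3 + 2*1)*(-47) = -19 + (3 + 2)*(-47) = -19 + 5*(-47) = -19 - 235 = -254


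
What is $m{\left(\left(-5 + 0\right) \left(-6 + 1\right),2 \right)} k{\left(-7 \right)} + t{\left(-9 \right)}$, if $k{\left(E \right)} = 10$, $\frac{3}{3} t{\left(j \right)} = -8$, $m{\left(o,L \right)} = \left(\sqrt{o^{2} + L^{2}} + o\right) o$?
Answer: $6242 + 250 \sqrt{629} \approx 12512.0$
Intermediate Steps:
$m{\left(o,L \right)} = o \left(o + \sqrt{L^{2} + o^{2}}\right)$ ($m{\left(o,L \right)} = \left(\sqrt{L^{2} + o^{2}} + o\right) o = \left(o + \sqrt{L^{2} + o^{2}}\right) o = o \left(o + \sqrt{L^{2} + o^{2}}\right)$)
$t{\left(j \right)} = -8$
$m{\left(\left(-5 + 0\right) \left(-6 + 1\right),2 \right)} k{\left(-7 \right)} + t{\left(-9 \right)} = \left(-5 + 0\right) \left(-6 + 1\right) \left(\left(-5 + 0\right) \left(-6 + 1\right) + \sqrt{2^{2} + \left(\left(-5 + 0\right) \left(-6 + 1\right)\right)^{2}}\right) 10 - 8 = \left(-5\right) \left(-5\right) \left(\left(-5\right) \left(-5\right) + \sqrt{4 + \left(\left(-5\right) \left(-5\right)\right)^{2}}\right) 10 - 8 = 25 \left(25 + \sqrt{4 + 25^{2}}\right) 10 - 8 = 25 \left(25 + \sqrt{4 + 625}\right) 10 - 8 = 25 \left(25 + \sqrt{629}\right) 10 - 8 = \left(625 + 25 \sqrt{629}\right) 10 - 8 = \left(6250 + 250 \sqrt{629}\right) - 8 = 6242 + 250 \sqrt{629}$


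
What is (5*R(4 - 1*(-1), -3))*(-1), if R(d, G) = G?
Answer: 15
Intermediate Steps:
(5*R(4 - 1*(-1), -3))*(-1) = (5*(-3))*(-1) = -15*(-1) = 15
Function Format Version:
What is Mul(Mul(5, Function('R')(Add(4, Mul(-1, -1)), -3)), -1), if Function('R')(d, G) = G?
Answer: 15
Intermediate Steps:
Mul(Mul(5, Function('R')(Add(4, Mul(-1, -1)), -3)), -1) = Mul(Mul(5, -3), -1) = Mul(-15, -1) = 15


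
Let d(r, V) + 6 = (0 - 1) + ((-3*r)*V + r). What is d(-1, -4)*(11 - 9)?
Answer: -40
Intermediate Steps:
d(r, V) = -7 + r - 3*V*r (d(r, V) = -6 + ((0 - 1) + ((-3*r)*V + r)) = -6 + (-1 + (-3*V*r + r)) = -6 + (-1 + (r - 3*V*r)) = -6 + (-1 + r - 3*V*r) = -7 + r - 3*V*r)
d(-1, -4)*(11 - 9) = (-7 - 1 - 3*(-4)*(-1))*(11 - 9) = (-7 - 1 - 12)*2 = -20*2 = -40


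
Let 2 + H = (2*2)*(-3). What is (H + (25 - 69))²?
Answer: 3364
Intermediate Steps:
H = -14 (H = -2 + (2*2)*(-3) = -2 + 4*(-3) = -2 - 12 = -14)
(H + (25 - 69))² = (-14 + (25 - 69))² = (-14 - 44)² = (-58)² = 3364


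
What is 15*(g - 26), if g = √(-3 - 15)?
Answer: -390 + 45*I*√2 ≈ -390.0 + 63.64*I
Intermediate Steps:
g = 3*I*√2 (g = √(-18) = 3*I*√2 ≈ 4.2426*I)
15*(g - 26) = 15*(3*I*√2 - 26) = 15*(-26 + 3*I*√2) = -390 + 45*I*√2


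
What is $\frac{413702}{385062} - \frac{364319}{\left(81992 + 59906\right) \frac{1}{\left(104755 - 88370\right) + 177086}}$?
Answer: $- \frac{13570549228688021}{27319763838} \approx -4.9673 \cdot 10^{5}$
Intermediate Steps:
$\frac{413702}{385062} - \frac{364319}{\left(81992 + 59906\right) \frac{1}{\left(104755 - 88370\right) + 177086}} = 413702 \cdot \frac{1}{385062} - \frac{364319}{141898 \frac{1}{\left(104755 - 88370\right) + 177086}} = \frac{206851}{192531} - \frac{364319}{141898 \frac{1}{16385 + 177086}} = \frac{206851}{192531} - \frac{364319}{141898 \cdot \frac{1}{193471}} = \frac{206851}{192531} - \frac{364319}{\frac{141898}{193471}} = \frac{206851}{192531} - \frac{70485161249}{141898} = - \frac{13570549228688021}{27319763838}$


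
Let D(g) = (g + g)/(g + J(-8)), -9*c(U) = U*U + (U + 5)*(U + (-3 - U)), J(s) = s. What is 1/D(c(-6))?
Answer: 37/26 ≈ 1.4231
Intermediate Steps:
c(U) = 5/3 - U²/9 + U/3 (c(U) = -(U*U + (U + 5)*(U + (-3 - U)))/9 = -(U² + (5 + U)*(-3))/9 = -(U² + (-15 - 3*U))/9 = -(-15 + U² - 3*U)/9 = 5/3 - U²/9 + U/3)
D(g) = 2*g/(-8 + g) (D(g) = (g + g)/(g - 8) = (2*g)/(-8 + g) = 2*g/(-8 + g))
1/D(c(-6)) = 1/(2*(5/3 - ⅑*(-6)² + (⅓)*(-6))/(-8 + (5/3 - ⅑*(-6)² + (⅓)*(-6)))) = 1/(2*(5/3 - ⅑*36 - 2)/(-8 + (5/3 - ⅑*36 - 2))) = 1/(2*(5/3 - 4 - 2)/(-8 + (5/3 - 4 - 2))) = 1/(2*(-13/3)/(-8 - 13/3)) = 1/(2*(-13/3)/(-37/3)) = 1/(2*(-13/3)*(-3/37)) = 1/(26/37) = 37/26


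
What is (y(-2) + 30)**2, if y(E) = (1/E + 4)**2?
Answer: 28561/16 ≈ 1785.1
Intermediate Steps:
y(E) = (4 + 1/E)**2 (y(E) = (1/E + 4)**2 = (4 + 1/E)**2)
(y(-2) + 30)**2 = ((1 + 4*(-2))**2/(-2)**2 + 30)**2 = ((1 - 8)**2/4 + 30)**2 = ((1/4)*(-7)**2 + 30)**2 = ((1/4)*49 + 30)**2 = (49/4 + 30)**2 = (169/4)**2 = 28561/16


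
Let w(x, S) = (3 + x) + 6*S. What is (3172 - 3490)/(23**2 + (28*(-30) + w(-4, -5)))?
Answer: 53/57 ≈ 0.92982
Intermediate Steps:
w(x, S) = 3 + x + 6*S
(3172 - 3490)/(23**2 + (28*(-30) + w(-4, -5))) = (3172 - 3490)/(23**2 + (28*(-30) + (3 - 4 + 6*(-5)))) = -318/(529 + (-840 + (3 - 4 - 30))) = -318/(529 + (-840 - 31)) = -318/(529 - 871) = -318/(-342) = -318*(-1/342) = 53/57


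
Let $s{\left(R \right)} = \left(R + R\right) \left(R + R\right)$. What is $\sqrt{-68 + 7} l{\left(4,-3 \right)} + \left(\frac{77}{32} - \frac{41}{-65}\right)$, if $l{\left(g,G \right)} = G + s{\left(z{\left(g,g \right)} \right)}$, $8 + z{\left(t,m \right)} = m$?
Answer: $\frac{6317}{2080} + 61 i \sqrt{61} \approx 3.037 + 476.43 i$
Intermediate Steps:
$z{\left(t,m \right)} = -8 + m$
$s{\left(R \right)} = 4 R^{2}$ ($s{\left(R \right)} = 2 R 2 R = 4 R^{2}$)
$l{\left(g,G \right)} = G + 4 \left(-8 + g\right)^{2}$
$\sqrt{-68 + 7} l{\left(4,-3 \right)} + \left(\frac{77}{32} - \frac{41}{-65}\right) = \sqrt{-68 + 7} \left(-3 + 4 \left(-8 + 4\right)^{2}\right) + \left(\frac{77}{32} - \frac{41}{-65}\right) = \sqrt{-61} \left(-3 + 4 \left(-4\right)^{2}\right) + \left(77 \cdot \frac{1}{32} - - \frac{41}{65}\right) = i \sqrt{61} \left(-3 + 4 \cdot 16\right) + \left(\frac{77}{32} + \frac{41}{65}\right) = i \sqrt{61} \left(-3 + 64\right) + \frac{6317}{2080} = i \sqrt{61} \cdot 61 + \frac{6317}{2080} = 61 i \sqrt{61} + \frac{6317}{2080} = \frac{6317}{2080} + 61 i \sqrt{61}$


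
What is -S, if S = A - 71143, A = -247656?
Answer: 318799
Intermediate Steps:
S = -318799 (S = -247656 - 71143 = -318799)
-S = -1*(-318799) = 318799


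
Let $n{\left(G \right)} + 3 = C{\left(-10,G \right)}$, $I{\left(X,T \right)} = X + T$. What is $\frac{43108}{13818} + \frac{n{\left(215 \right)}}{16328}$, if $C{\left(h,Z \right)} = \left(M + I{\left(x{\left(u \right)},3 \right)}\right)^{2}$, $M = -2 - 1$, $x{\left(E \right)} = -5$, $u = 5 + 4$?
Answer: $\frac{176042855}{56405076} \approx 3.121$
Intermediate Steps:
$u = 9$
$M = -3$
$I{\left(X,T \right)} = T + X$
$C{\left(h,Z \right)} = 25$ ($C{\left(h,Z \right)} = \left(-3 + \left(3 - 5\right)\right)^{2} = \left(-3 - 2\right)^{2} = \left(-5\right)^{2} = 25$)
$n{\left(G \right)} = 22$ ($n{\left(G \right)} = -3 + 25 = 22$)
$\frac{43108}{13818} + \frac{n{\left(215 \right)}}{16328} = \frac{43108}{13818} + \frac{22}{16328} = 43108 \cdot \frac{1}{13818} + 22 \cdot \frac{1}{16328} = \frac{21554}{6909} + \frac{11}{8164} = \frac{176042855}{56405076}$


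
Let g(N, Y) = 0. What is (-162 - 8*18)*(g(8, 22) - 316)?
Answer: 96696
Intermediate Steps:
(-162 - 8*18)*(g(8, 22) - 316) = (-162 - 8*18)*(0 - 316) = (-162 - 144)*(-316) = -306*(-316) = 96696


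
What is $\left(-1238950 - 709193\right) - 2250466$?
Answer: $-4198609$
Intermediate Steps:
$\left(-1238950 - 709193\right) - 2250466 = -1948143 - 2250466 = -4198609$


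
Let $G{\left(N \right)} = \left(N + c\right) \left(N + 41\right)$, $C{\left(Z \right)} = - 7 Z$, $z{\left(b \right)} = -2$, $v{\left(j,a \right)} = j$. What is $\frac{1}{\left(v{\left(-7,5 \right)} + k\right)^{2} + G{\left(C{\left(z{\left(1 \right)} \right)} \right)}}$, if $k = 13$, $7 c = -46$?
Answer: $\frac{7}{3112} \approx 0.0022494$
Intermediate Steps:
$c = - \frac{46}{7}$ ($c = \frac{1}{7} \left(-46\right) = - \frac{46}{7} \approx -6.5714$)
$G{\left(N \right)} = \left(41 + N\right) \left(- \frac{46}{7} + N\right)$ ($G{\left(N \right)} = \left(N - \frac{46}{7}\right) \left(N + 41\right) = \left(- \frac{46}{7} + N\right) \left(41 + N\right) = \left(41 + N\right) \left(- \frac{46}{7} + N\right)$)
$\frac{1}{\left(v{\left(-7,5 \right)} + k\right)^{2} + G{\left(C{\left(z{\left(1 \right)} \right)} \right)}} = \frac{1}{\left(-7 + 13\right)^{2} + \left(- \frac{1886}{7} + \left(\left(-7\right) \left(-2\right)\right)^{2} + \frac{241 \left(\left(-7\right) \left(-2\right)\right)}{7}\right)} = \frac{1}{6^{2} + \left(- \frac{1886}{7} + 14^{2} + \frac{241}{7} \cdot 14\right)} = \frac{1}{36 + \left(- \frac{1886}{7} + 196 + 482\right)} = \frac{1}{36 + \frac{2860}{7}} = \frac{1}{\frac{3112}{7}} = \frac{7}{3112}$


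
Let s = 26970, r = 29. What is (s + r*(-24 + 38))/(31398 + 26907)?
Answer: 27376/58305 ≈ 0.46953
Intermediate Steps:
(s + r*(-24 + 38))/(31398 + 26907) = (26970 + 29*(-24 + 38))/(31398 + 26907) = (26970 + 29*14)/58305 = (26970 + 406)*(1/58305) = 27376*(1/58305) = 27376/58305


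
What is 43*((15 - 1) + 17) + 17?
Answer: 1350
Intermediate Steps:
43*((15 - 1) + 17) + 17 = 43*(14 + 17) + 17 = 43*31 + 17 = 1333 + 17 = 1350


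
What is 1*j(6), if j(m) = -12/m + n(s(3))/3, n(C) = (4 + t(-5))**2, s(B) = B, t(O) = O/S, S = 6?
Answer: 145/108 ≈ 1.3426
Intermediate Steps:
t(O) = O/6
n(C) = 361/36 (n(C) = (4 + (1/6)*(-5))**2 = (4 - 5/6)**2 = (19/6)**2 = 361/36)
j(m) = 361/108 - 12/m (j(m) = -12/m + (361/36)/3 = -12/m + (361/36)*(1/3) = -12/m + 361/108 = 361/108 - 12/m)
1*j(6) = 1*(361/108 - 12/6) = 1*(361/108 - 12*1/6) = 1*(361/108 - 2) = 1*(145/108) = 145/108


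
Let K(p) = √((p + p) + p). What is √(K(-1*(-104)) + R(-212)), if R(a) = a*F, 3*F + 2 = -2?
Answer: √(2544 + 18*√78)/3 ≈ 17.330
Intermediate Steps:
F = -4/3 (F = -⅔ + (⅓)*(-2) = -⅔ - ⅔ = -4/3 ≈ -1.3333)
R(a) = -4*a/3 (R(a) = a*(-4/3) = -4*a/3)
K(p) = √3*√p (K(p) = √(2*p + p) = √(3*p) = √3*√p)
√(K(-1*(-104)) + R(-212)) = √(√3*√(-1*(-104)) - 4/3*(-212)) = √(√3*√104 + 848/3) = √(√3*(2*√26) + 848/3) = √(2*√78 + 848/3) = √(848/3 + 2*√78)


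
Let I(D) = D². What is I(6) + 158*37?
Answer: 5882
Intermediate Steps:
I(6) + 158*37 = 6² + 158*37 = 36 + 5846 = 5882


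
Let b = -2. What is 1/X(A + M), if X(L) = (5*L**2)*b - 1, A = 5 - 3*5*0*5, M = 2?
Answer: -1/491 ≈ -0.0020367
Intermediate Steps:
A = 5 (A = 5 - 0*5 = 5 - 3*0 = 5 + 0 = 5)
X(L) = -1 - 10*L**2 (X(L) = (5*L**2)*(-2) - 1 = -10*L**2 - 1 = -1 - 10*L**2)
1/X(A + M) = 1/(-1 - 10*(5 + 2)**2) = 1/(-1 - 10*7**2) = 1/(-1 - 10*49) = 1/(-1 - 490) = 1/(-491) = -1/491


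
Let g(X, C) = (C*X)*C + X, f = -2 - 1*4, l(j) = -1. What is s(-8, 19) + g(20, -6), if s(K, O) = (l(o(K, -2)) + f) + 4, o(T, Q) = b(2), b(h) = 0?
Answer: 737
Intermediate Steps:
o(T, Q) = 0
f = -6 (f = -2 - 4 = -6)
s(K, O) = -3 (s(K, O) = (-1 - 6) + 4 = -7 + 4 = -3)
g(X, C) = X + X*C² (g(X, C) = X*C² + X = X + X*C²)
s(-8, 19) + g(20, -6) = -3 + 20*(1 + (-6)²) = -3 + 20*(1 + 36) = -3 + 20*37 = -3 + 740 = 737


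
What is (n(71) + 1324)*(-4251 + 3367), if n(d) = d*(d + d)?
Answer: -10082904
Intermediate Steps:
n(d) = 2*d² (n(d) = d*(2*d) = 2*d²)
(n(71) + 1324)*(-4251 + 3367) = (2*71² + 1324)*(-4251 + 3367) = (2*5041 + 1324)*(-884) = (10082 + 1324)*(-884) = 11406*(-884) = -10082904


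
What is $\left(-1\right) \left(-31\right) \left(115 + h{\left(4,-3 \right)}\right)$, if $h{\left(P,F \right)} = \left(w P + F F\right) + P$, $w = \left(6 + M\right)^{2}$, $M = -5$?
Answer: $4092$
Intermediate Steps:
$w = 1$ ($w = \left(6 - 5\right)^{2} = 1^{2} = 1$)
$h{\left(P,F \right)} = F^{2} + 2 P$ ($h{\left(P,F \right)} = \left(1 P + F F\right) + P = \left(P + F^{2}\right) + P = F^{2} + 2 P$)
$\left(-1\right) \left(-31\right) \left(115 + h{\left(4,-3 \right)}\right) = \left(-1\right) \left(-31\right) \left(115 + \left(\left(-3\right)^{2} + 2 \cdot 4\right)\right) = 31 \left(115 + \left(9 + 8\right)\right) = 31 \left(115 + 17\right) = 31 \cdot 132 = 4092$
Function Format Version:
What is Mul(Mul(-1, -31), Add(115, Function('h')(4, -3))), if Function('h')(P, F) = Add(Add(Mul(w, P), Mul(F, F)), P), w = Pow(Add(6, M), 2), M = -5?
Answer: 4092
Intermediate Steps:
w = 1 (w = Pow(Add(6, -5), 2) = Pow(1, 2) = 1)
Function('h')(P, F) = Add(Pow(F, 2), Mul(2, P)) (Function('h')(P, F) = Add(Add(Mul(1, P), Mul(F, F)), P) = Add(Add(P, Pow(F, 2)), P) = Add(Pow(F, 2), Mul(2, P)))
Mul(Mul(-1, -31), Add(115, Function('h')(4, -3))) = Mul(Mul(-1, -31), Add(115, Add(Pow(-3, 2), Mul(2, 4)))) = Mul(31, Add(115, Add(9, 8))) = Mul(31, Add(115, 17)) = Mul(31, 132) = 4092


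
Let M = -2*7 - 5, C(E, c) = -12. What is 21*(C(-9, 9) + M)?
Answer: -651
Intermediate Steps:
M = -19 (M = -14 - 5 = -19)
21*(C(-9, 9) + M) = 21*(-12 - 19) = 21*(-31) = -651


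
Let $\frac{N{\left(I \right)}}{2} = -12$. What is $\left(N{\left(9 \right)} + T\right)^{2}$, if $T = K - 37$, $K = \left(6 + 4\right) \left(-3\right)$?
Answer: $8281$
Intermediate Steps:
$N{\left(I \right)} = -24$ ($N{\left(I \right)} = 2 \left(-12\right) = -24$)
$K = -30$ ($K = 10 \left(-3\right) = -30$)
$T = -67$ ($T = -30 - 37 = -67$)
$\left(N{\left(9 \right)} + T\right)^{2} = \left(-24 - 67\right)^{2} = \left(-91\right)^{2} = 8281$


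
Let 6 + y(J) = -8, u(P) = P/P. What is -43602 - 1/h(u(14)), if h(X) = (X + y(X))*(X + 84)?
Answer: -48180209/1105 ≈ -43602.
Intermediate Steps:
u(P) = 1
y(J) = -14 (y(J) = -6 - 8 = -14)
h(X) = (-14 + X)*(84 + X) (h(X) = (X - 14)*(X + 84) = (-14 + X)*(84 + X))
-43602 - 1/h(u(14)) = -43602 - 1/(-1176 + 1² + 70*1) = -43602 - 1/(-1176 + 1 + 70) = -43602 - 1/(-1105) = -43602 - 1*(-1/1105) = -43602 + 1/1105 = -48180209/1105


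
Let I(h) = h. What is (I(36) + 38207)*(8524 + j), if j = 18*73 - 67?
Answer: 373672353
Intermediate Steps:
j = 1247 (j = 1314 - 67 = 1247)
(I(36) + 38207)*(8524 + j) = (36 + 38207)*(8524 + 1247) = 38243*9771 = 373672353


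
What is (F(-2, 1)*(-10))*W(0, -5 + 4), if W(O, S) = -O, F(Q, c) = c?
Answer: 0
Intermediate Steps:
(F(-2, 1)*(-10))*W(0, -5 + 4) = (1*(-10))*(-1*0) = -10*0 = 0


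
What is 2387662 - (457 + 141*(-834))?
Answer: 2504799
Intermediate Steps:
2387662 - (457 + 141*(-834)) = 2387662 - (457 - 117594) = 2387662 - 1*(-117137) = 2387662 + 117137 = 2504799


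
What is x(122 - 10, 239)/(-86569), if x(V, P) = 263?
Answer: -263/86569 ≈ -0.0030380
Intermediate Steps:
x(122 - 10, 239)/(-86569) = 263/(-86569) = 263*(-1/86569) = -263/86569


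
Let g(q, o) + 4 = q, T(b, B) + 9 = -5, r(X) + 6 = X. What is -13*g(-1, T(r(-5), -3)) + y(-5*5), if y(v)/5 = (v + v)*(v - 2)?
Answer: 6815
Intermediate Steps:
r(X) = -6 + X
T(b, B) = -14 (T(b, B) = -9 - 5 = -14)
g(q, o) = -4 + q
y(v) = 10*v*(-2 + v) (y(v) = 5*((v + v)*(v - 2)) = 5*((2*v)*(-2 + v)) = 5*(2*v*(-2 + v)) = 10*v*(-2 + v))
-13*g(-1, T(r(-5), -3)) + y(-5*5) = -13*(-4 - 1) + 10*(-5*5)*(-2 - 5*5) = -13*(-5) + 10*(-25)*(-2 - 25) = 65 + 10*(-25)*(-27) = 65 + 6750 = 6815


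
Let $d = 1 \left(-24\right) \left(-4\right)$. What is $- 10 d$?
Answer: $-960$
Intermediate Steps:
$d = 96$ ($d = \left(-24\right) \left(-4\right) = 96$)
$- 10 d = \left(-10\right) 96 = -960$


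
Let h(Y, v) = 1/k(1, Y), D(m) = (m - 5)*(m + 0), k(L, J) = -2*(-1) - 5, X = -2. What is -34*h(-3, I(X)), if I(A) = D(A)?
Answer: 34/3 ≈ 11.333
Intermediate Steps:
k(L, J) = -3 (k(L, J) = 2 - 5 = -3)
D(m) = m*(-5 + m) (D(m) = (-5 + m)*m = m*(-5 + m))
I(A) = A*(-5 + A)
h(Y, v) = -1/3 (h(Y, v) = 1/(-3) = -1/3)
-34*h(-3, I(X)) = -34*(-1/3) = 34/3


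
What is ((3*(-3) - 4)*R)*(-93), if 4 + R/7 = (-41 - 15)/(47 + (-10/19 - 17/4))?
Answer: -144649596/3209 ≈ -45076.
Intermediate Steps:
R = -119644/3209 (R = -28 + 7*((-41 - 15)/(47 + (-10/19 - 17/4))) = -28 + 7*(-56/(47 + (-10*1/19 - 17*¼))) = -28 + 7*(-56/(47 + (-10/19 - 17/4))) = -28 + 7*(-56/(47 - 363/76)) = -28 + 7*(-56/3209/76) = -28 + 7*(-56*76/3209) = -28 + 7*(-4256/3209) = -28 - 29792/3209 = -119644/3209 ≈ -37.284)
((3*(-3) - 4)*R)*(-93) = ((3*(-3) - 4)*(-119644/3209))*(-93) = ((-9 - 4)*(-119644/3209))*(-93) = -13*(-119644/3209)*(-93) = (1555372/3209)*(-93) = -144649596/3209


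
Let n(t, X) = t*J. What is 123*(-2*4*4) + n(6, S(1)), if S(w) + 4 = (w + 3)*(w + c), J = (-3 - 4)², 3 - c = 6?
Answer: -3642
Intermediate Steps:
c = -3 (c = 3 - 1*6 = 3 - 6 = -3)
J = 49 (J = (-7)² = 49)
S(w) = -4 + (-3 + w)*(3 + w) (S(w) = -4 + (w + 3)*(w - 3) = -4 + (3 + w)*(-3 + w) = -4 + (-3 + w)*(3 + w))
n(t, X) = 49*t (n(t, X) = t*49 = 49*t)
123*(-2*4*4) + n(6, S(1)) = 123*(-2*4*4) + 49*6 = 123*(-8*4) + 294 = 123*(-32) + 294 = -3936 + 294 = -3642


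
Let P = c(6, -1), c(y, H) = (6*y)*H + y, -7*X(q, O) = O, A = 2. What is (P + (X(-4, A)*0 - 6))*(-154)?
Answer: 5544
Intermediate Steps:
X(q, O) = -O/7
c(y, H) = y + 6*H*y (c(y, H) = 6*H*y + y = y + 6*H*y)
P = -30 (P = 6*(1 + 6*(-1)) = 6*(1 - 6) = 6*(-5) = -30)
(P + (X(-4, A)*0 - 6))*(-154) = (-30 + (-⅐*2*0 - 6))*(-154) = (-30 + (-2/7*0 - 6))*(-154) = (-30 + (0 - 6))*(-154) = (-30 - 6)*(-154) = -36*(-154) = 5544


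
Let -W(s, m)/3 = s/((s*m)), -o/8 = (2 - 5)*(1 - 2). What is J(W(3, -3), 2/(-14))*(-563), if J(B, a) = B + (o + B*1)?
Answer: 12386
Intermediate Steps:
o = -24 (o = -8*(2 - 5)*(1 - 2) = -(-24)*(-1) = -8*3 = -24)
W(s, m) = -3/m (W(s, m) = -3*s/(s*m) = -3*s/(m*s) = -3*s*1/(m*s) = -3/m)
J(B, a) = -24 + 2*B (J(B, a) = B + (-24 + B*1) = B + (-24 + B) = -24 + 2*B)
J(W(3, -3), 2/(-14))*(-563) = (-24 + 2*(-3/(-3)))*(-563) = (-24 + 2*(-3*(-1/3)))*(-563) = (-24 + 2*1)*(-563) = (-24 + 2)*(-563) = -22*(-563) = 12386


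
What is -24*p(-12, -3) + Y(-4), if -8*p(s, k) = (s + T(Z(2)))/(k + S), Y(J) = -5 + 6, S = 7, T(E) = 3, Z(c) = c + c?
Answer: -23/4 ≈ -5.7500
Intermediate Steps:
Z(c) = 2*c
Y(J) = 1
p(s, k) = -(3 + s)/(8*(7 + k)) (p(s, k) = -(s + 3)/(8*(k + 7)) = -(3 + s)/(8*(7 + k)))
-24*p(-12, -3) + Y(-4) = -3*(-3 - 1*(-12))/(7 - 3) + 1 = -3*(-3 + 12)/4 + 1 = -3*9/4 + 1 = -24*9/32 + 1 = -27/4 + 1 = -23/4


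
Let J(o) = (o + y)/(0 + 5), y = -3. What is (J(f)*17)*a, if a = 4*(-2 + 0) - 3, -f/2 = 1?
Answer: 187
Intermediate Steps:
f = -2 (f = -2*1 = -2)
a = -11 (a = 4*(-2) - 3 = -8 - 3 = -11)
J(o) = -⅗ + o/5 (J(o) = (o - 3)/(0 + 5) = (-3 + o)/5 = (-3 + o)*(⅕) = -⅗ + o/5)
(J(f)*17)*a = ((-⅗ + (⅕)*(-2))*17)*(-11) = ((-⅗ - ⅖)*17)*(-11) = -1*17*(-11) = -17*(-11) = 187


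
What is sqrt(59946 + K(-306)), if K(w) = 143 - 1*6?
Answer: sqrt(60083) ≈ 245.12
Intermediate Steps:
K(w) = 137 (K(w) = 143 - 6 = 137)
sqrt(59946 + K(-306)) = sqrt(59946 + 137) = sqrt(60083)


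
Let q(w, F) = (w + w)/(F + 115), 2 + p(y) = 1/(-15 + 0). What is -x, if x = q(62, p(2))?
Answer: -930/847 ≈ -1.0980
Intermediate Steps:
p(y) = -31/15 (p(y) = -2 + 1/(-15 + 0) = -2 + 1/(-15) = -2 - 1/15 = -31/15)
q(w, F) = 2*w/(115 + F) (q(w, F) = (2*w)/(115 + F) = 2*w/(115 + F))
x = 930/847 (x = 2*62/(115 - 31/15) = 2*62/(1694/15) = 2*62*(15/1694) = 930/847 ≈ 1.0980)
-x = -1*930/847 = -930/847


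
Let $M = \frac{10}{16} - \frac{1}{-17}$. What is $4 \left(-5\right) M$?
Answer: $- \frac{465}{34} \approx -13.676$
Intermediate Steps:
$M = \frac{93}{136}$ ($M = 10 \cdot \frac{1}{16} - - \frac{1}{17} = \frac{5}{8} + \frac{1}{17} = \frac{93}{136} \approx 0.68382$)
$4 \left(-5\right) M = 4 \left(-5\right) \frac{93}{136} = \left(-20\right) \frac{93}{136} = - \frac{465}{34}$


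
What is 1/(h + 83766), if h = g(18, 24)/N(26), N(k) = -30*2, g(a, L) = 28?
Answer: 15/1256483 ≈ 1.1938e-5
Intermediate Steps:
N(k) = -60
h = -7/15 (h = 28/(-60) = 28*(-1/60) = -7/15 ≈ -0.46667)
1/(h + 83766) = 1/(-7/15 + 83766) = 1/(1256483/15) = 15/1256483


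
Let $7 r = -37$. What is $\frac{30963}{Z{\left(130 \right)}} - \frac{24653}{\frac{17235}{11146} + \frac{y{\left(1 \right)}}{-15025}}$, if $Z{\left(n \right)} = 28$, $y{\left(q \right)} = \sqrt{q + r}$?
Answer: $\frac{- 753080151872825 i + 345113598 \sqrt{210}}{28 \left(11146 \sqrt{210} + 1812691125 i\right)} \approx -14837.0 - 1.4206 i$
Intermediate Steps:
$r = - \frac{37}{7}$ ($r = \frac{1}{7} \left(-37\right) = - \frac{37}{7} \approx -5.2857$)
$y{\left(q \right)} = \sqrt{- \frac{37}{7} + q}$ ($y{\left(q \right)} = \sqrt{q - \frac{37}{7}} = \sqrt{- \frac{37}{7} + q}$)
$\frac{30963}{Z{\left(130 \right)}} - \frac{24653}{\frac{17235}{11146} + \frac{y{\left(1 \right)}}{-15025}} = \frac{30963}{28} - \frac{24653}{\frac{17235}{11146} + \frac{\frac{1}{7} \sqrt{-259 + 49 \cdot 1}}{-15025}} = 30963 \cdot \frac{1}{28} - \frac{24653}{17235 \cdot \frac{1}{11146} + \frac{\sqrt{-259 + 49}}{7} \left(- \frac{1}{15025}\right)} = \frac{30963}{28} - \frac{24653}{\frac{17235}{11146} + \frac{\sqrt{-210}}{7} \left(- \frac{1}{15025}\right)} = \frac{30963}{28} - \frac{24653}{\frac{17235}{11146} + \frac{i \sqrt{210}}{7} \left(- \frac{1}{15025}\right)} = \frac{30963}{28} - \frac{24653}{\frac{17235}{11146} - \frac{i \sqrt{210}}{105175}}$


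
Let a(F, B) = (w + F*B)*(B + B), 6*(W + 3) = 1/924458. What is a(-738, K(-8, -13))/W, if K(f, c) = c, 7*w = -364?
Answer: 1376103804816/16640243 ≈ 82697.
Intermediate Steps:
w = -52 (w = (1/7)*(-364) = -52)
W = -16640243/5546748 (W = -3 + (1/6)/924458 = -3 + (1/6)*(1/924458) = -3 + 1/5546748 = -16640243/5546748 ≈ -3.0000)
a(F, B) = 2*B*(-52 + B*F) (a(F, B) = (-52 + F*B)*(B + B) = (-52 + B*F)*(2*B) = 2*B*(-52 + B*F))
a(-738, K(-8, -13))/W = (2*(-13)*(-52 - 13*(-738)))/(-16640243/5546748) = (2*(-13)*(-52 + 9594))*(-5546748/16640243) = (2*(-13)*9542)*(-5546748/16640243) = -248092*(-5546748/16640243) = 1376103804816/16640243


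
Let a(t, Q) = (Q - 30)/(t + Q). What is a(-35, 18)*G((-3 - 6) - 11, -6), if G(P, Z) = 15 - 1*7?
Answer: 96/17 ≈ 5.6471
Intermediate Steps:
G(P, Z) = 8 (G(P, Z) = 15 - 7 = 8)
a(t, Q) = (-30 + Q)/(Q + t)
a(-35, 18)*G((-3 - 6) - 11, -6) = ((-30 + 18)/(18 - 35))*8 = (-12/(-17))*8 = -1/17*(-12)*8 = (12/17)*8 = 96/17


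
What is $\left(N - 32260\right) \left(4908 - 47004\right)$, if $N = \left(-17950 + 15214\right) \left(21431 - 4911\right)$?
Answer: $1904043334080$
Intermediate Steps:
$N = -45198720$ ($N = \left(-2736\right) 16520 = -45198720$)
$\left(N - 32260\right) \left(4908 - 47004\right) = \left(-45198720 - 32260\right) \left(4908 - 47004\right) = \left(-45230980\right) \left(-42096\right) = 1904043334080$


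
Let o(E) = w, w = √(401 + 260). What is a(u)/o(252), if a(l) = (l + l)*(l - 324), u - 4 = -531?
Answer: 896954*√661/661 ≈ 34888.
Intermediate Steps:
u = -527 (u = 4 - 531 = -527)
w = √661 ≈ 25.710
o(E) = √661
a(l) = 2*l*(-324 + l) (a(l) = (2*l)*(-324 + l) = 2*l*(-324 + l))
a(u)/o(252) = (2*(-527)*(-324 - 527))/(√661) = (2*(-527)*(-851))*(√661/661) = 896954*(√661/661) = 896954*√661/661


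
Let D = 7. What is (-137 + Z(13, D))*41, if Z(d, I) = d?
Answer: -5084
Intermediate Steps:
(-137 + Z(13, D))*41 = (-137 + 13)*41 = -124*41 = -5084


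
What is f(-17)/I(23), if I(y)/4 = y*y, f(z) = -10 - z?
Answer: 7/2116 ≈ 0.0033081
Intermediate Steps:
I(y) = 4*y**2 (I(y) = 4*(y*y) = 4*y**2)
f(-17)/I(23) = (-10 - 1*(-17))/((4*23**2)) = (-10 + 17)/((4*529)) = 7/2116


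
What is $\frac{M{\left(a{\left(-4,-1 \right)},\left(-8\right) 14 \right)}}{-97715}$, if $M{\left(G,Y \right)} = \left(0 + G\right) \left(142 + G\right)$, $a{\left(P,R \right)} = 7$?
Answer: $- \frac{1043}{97715} \approx -0.010674$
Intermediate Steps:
$M{\left(G,Y \right)} = G \left(142 + G\right)$
$\frac{M{\left(a{\left(-4,-1 \right)},\left(-8\right) 14 \right)}}{-97715} = \frac{7 \left(142 + 7\right)}{-97715} = 7 \cdot 149 \left(- \frac{1}{97715}\right) = 1043 \left(- \frac{1}{97715}\right) = - \frac{1043}{97715}$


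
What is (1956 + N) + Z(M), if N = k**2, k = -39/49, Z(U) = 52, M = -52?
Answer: 4822729/2401 ≈ 2008.6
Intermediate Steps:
k = -39/49 (k = -39*1/49 = -39/49 ≈ -0.79592)
N = 1521/2401 (N = (-39/49)**2 = 1521/2401 ≈ 0.63349)
(1956 + N) + Z(M) = (1956 + 1521/2401) + 52 = 4697877/2401 + 52 = 4822729/2401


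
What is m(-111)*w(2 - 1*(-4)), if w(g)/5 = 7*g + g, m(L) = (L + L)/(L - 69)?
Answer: 296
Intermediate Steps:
m(L) = 2*L/(-69 + L) (m(L) = (2*L)/(-69 + L) = 2*L/(-69 + L))
w(g) = 40*g (w(g) = 5*(7*g + g) = 5*(8*g) = 40*g)
m(-111)*w(2 - 1*(-4)) = (2*(-111)/(-69 - 111))*(40*(2 - 1*(-4))) = (2*(-111)/(-180))*(40*(2 + 4)) = (2*(-111)*(-1/180))*(40*6) = (37/30)*240 = 296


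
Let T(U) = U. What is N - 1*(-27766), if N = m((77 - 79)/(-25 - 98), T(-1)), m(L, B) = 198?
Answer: 27964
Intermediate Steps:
N = 198
N - 1*(-27766) = 198 - 1*(-27766) = 198 + 27766 = 27964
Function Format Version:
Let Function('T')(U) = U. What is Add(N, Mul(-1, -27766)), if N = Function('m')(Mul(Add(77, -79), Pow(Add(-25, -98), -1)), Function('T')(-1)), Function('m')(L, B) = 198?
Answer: 27964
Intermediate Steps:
N = 198
Add(N, Mul(-1, -27766)) = Add(198, Mul(-1, -27766)) = Add(198, 27766) = 27964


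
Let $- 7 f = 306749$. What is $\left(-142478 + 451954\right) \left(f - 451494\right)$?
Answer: $- \frac{1073017353532}{7} \approx -1.5329 \cdot 10^{11}$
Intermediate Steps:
$f = - \frac{306749}{7}$ ($f = \left(- \frac{1}{7}\right) 306749 = - \frac{306749}{7} \approx -43821.0$)
$\left(-142478 + 451954\right) \left(f - 451494\right) = \left(-142478 + 451954\right) \left(- \frac{306749}{7} - 451494\right) = 309476 \left(- \frac{3467207}{7}\right) = - \frac{1073017353532}{7}$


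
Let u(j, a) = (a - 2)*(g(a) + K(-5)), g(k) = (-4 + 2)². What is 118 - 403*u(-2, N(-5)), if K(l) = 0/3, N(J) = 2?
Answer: 118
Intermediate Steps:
K(l) = 0 (K(l) = 0*(⅓) = 0)
g(k) = 4 (g(k) = (-2)² = 4)
u(j, a) = -8 + 4*a (u(j, a) = (a - 2)*(4 + 0) = (-2 + a)*4 = -8 + 4*a)
118 - 403*u(-2, N(-5)) = 118 - 403*(-8 + 4*2) = 118 - 403*(-8 + 8) = 118 - 403*0 = 118 + 0 = 118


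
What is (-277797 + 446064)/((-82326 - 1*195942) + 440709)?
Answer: 56089/54147 ≈ 1.0359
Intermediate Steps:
(-277797 + 446064)/((-82326 - 1*195942) + 440709) = 168267/((-82326 - 195942) + 440709) = 168267/(-278268 + 440709) = 168267/162441 = 168267*(1/162441) = 56089/54147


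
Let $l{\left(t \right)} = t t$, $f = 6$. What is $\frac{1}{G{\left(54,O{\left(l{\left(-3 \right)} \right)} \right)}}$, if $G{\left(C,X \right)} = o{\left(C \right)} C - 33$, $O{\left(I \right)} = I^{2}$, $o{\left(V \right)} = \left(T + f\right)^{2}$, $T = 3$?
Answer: $\frac{1}{4341} \approx 0.00023036$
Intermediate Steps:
$o{\left(V \right)} = 81$ ($o{\left(V \right)} = \left(3 + 6\right)^{2} = 9^{2} = 81$)
$l{\left(t \right)} = t^{2}$
$G{\left(C,X \right)} = -33 + 81 C$ ($G{\left(C,X \right)} = 81 C - 33 = -33 + 81 C$)
$\frac{1}{G{\left(54,O{\left(l{\left(-3 \right)} \right)} \right)}} = \frac{1}{-33 + 81 \cdot 54} = \frac{1}{-33 + 4374} = \frac{1}{4341}$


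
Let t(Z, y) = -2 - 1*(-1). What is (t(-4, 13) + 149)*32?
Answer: 4736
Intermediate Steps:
t(Z, y) = -1 (t(Z, y) = -2 + 1 = -1)
(t(-4, 13) + 149)*32 = (-1 + 149)*32 = 148*32 = 4736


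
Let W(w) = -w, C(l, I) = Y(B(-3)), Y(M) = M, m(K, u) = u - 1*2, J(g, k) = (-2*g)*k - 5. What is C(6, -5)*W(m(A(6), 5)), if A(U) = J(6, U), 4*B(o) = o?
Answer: 9/4 ≈ 2.2500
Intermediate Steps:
B(o) = o/4
J(g, k) = -5 - 2*g*k (J(g, k) = -2*g*k - 5 = -5 - 2*g*k)
A(U) = -5 - 12*U (A(U) = -5 - 2*6*U = -5 - 12*U)
m(K, u) = -2 + u (m(K, u) = u - 2 = -2 + u)
C(l, I) = -¾ (C(l, I) = (¼)*(-3) = -¾)
C(6, -5)*W(m(A(6), 5)) = -(-3)*(-2 + 5)/4 = -(-3)*3/4 = -¾*(-3) = 9/4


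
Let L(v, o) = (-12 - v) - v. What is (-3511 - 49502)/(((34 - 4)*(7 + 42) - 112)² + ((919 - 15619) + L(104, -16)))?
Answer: -17671/609748 ≈ -0.028981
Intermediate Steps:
L(v, o) = -12 - 2*v
(-3511 - 49502)/(((34 - 4)*(7 + 42) - 112)² + ((919 - 15619) + L(104, -16))) = (-3511 - 49502)/(((34 - 4)*(7 + 42) - 112)² + ((919 - 15619) + (-12 - 2*104))) = -53013/((30*49 - 112)² + (-14700 + (-12 - 208))) = -53013/((1470 - 112)² + (-14700 - 220)) = -53013/(1358² - 14920) = -53013/(1844164 - 14920) = -53013/1829244 = -53013*1/1829244 = -17671/609748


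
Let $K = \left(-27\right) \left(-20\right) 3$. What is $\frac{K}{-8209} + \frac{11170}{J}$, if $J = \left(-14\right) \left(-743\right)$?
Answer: $\frac{37421645}{42695009} \approx 0.87649$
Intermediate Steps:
$J = 10402$
$K = 1620$ ($K = 540 \cdot 3 = 1620$)
$\frac{K}{-8209} + \frac{11170}{J} = \frac{1620}{-8209} + \frac{11170}{10402} = 1620 \left(- \frac{1}{8209}\right) + 11170 \cdot \frac{1}{10402} = - \frac{1620}{8209} + \frac{5585}{5201} = \frac{37421645}{42695009}$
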